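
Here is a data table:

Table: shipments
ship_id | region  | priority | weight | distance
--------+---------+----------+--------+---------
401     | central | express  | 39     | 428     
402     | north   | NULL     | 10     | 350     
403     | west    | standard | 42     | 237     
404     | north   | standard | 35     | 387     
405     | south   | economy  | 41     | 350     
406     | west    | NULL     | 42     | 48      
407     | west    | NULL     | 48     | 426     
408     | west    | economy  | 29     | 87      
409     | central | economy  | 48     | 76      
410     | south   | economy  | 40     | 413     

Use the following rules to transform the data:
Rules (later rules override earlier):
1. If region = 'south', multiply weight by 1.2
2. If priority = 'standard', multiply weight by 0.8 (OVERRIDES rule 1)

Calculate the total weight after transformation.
374.8

Step 1: Rule 2 takes priority for records with priority = 'standard'
  - 2 records: 77 × 0.8 = 61.6
Step 2: Rule 1 applies to remaining records with region = 'south'
  - 2 records: 81 × 1.2 = 97.2
Step 3: Other records unchanged: 216
Step 4: Final sum = 61.6 + 97.2 + 216 = 374.8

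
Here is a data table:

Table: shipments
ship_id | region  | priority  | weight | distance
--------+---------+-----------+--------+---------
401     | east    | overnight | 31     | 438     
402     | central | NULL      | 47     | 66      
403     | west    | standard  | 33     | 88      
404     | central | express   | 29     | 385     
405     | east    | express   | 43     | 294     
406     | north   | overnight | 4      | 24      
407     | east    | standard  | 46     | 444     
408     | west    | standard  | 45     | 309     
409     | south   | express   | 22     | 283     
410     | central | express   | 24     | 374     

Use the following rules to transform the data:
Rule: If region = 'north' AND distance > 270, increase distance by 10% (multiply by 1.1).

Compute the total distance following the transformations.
2705

Step 1: Find records where region = 'north' AND distance > 270
Step 2: 0 records match, summing to 0
Step 3: After multiplier: 0 × 1.1 = 0.0
Step 4: Unaffected records sum: 2705
Step 5: Final sum = 0.0 + 2705 = 2705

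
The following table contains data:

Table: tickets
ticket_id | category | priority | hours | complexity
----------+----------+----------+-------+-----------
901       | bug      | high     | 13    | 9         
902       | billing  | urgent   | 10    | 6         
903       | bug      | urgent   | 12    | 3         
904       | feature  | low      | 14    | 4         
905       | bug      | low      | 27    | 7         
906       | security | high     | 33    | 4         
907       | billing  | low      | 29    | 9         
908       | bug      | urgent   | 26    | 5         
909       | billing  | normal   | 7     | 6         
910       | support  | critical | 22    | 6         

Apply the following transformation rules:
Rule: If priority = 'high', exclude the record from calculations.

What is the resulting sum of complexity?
46

Step 1: Identify records where priority = 'high'
Step 2: The excluded records sum to 13
Step 3: Original total complexity = 59
Step 4: Remaining total = 59 - 13 = 46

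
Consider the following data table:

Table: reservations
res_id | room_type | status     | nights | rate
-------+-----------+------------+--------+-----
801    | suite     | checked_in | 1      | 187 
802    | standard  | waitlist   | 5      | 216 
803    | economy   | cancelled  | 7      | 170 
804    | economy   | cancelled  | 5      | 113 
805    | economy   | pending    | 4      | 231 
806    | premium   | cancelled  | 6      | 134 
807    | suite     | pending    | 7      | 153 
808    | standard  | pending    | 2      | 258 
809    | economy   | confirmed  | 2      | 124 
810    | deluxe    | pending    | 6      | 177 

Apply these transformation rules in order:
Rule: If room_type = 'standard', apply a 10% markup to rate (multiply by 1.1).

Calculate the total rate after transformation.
1810.4

Step 1: Records with room_type = 'standard' have total rate = 474
Step 2: Apply multiplier: 474 × 1.1 = 521.4
Step 3: Other records total: 1289
Step 4: Final sum = 521.4 + 1289 = 1810.4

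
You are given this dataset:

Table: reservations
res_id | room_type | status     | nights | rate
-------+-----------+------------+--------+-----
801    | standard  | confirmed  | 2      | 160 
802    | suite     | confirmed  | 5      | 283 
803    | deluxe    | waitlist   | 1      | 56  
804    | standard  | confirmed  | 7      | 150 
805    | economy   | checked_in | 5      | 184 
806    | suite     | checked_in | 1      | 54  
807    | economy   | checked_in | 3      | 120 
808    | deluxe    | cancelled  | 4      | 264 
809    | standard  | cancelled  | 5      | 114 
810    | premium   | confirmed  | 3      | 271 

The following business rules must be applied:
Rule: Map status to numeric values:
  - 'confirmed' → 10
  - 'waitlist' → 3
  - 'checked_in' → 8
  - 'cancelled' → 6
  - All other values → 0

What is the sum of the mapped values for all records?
79

Step 1: Apply mapping to each record
Step 2: Count by status:
  'confirmed': 4 records × 10 = 40
  'waitlist': 1 records × 3 = 3
  'checked_in': 3 records × 8 = 24
  'cancelled': 2 records × 6 = 12
Step 3: Sum all mapped values = 79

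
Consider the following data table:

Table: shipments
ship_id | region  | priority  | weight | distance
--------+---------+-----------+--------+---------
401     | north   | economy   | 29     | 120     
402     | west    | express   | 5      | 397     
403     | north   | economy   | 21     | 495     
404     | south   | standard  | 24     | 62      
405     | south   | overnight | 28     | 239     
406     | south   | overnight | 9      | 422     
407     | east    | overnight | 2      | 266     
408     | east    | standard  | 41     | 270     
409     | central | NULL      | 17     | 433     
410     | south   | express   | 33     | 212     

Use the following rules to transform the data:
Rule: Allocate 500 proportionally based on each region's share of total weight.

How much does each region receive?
central: 40.67, east: 102.87, north: 119.62, south: 224.88, west: 11.96

Step 1: Calculate total weight = 209
Step 2: Calculate each region's proportion:
  central: 17/209 = 8.13% → 40.67
  east: 43/209 = 20.57% → 102.87
  north: 50/209 = 23.92% → 119.62
  south: 94/209 = 44.98% → 224.88
  west: 5/209 = 2.39% → 11.96
Step 3: Verify: sum of allocations ≈ 500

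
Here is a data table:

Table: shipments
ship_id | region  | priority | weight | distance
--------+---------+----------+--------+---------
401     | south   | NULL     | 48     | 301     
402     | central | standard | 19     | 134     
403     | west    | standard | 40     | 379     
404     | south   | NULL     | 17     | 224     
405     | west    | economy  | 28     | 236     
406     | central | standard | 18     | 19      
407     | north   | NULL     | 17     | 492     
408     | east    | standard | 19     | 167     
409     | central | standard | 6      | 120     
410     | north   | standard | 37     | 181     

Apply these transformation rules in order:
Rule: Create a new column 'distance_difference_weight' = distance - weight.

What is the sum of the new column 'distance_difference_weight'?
2004

Step 1: For each record, compute distance - weight
Example calculations:
  301 - 48 = 253
  134 - 19 = 115
  379 - 40 = 339
  ...
Step 2: Sum all derived values
Step 3: Total = 2004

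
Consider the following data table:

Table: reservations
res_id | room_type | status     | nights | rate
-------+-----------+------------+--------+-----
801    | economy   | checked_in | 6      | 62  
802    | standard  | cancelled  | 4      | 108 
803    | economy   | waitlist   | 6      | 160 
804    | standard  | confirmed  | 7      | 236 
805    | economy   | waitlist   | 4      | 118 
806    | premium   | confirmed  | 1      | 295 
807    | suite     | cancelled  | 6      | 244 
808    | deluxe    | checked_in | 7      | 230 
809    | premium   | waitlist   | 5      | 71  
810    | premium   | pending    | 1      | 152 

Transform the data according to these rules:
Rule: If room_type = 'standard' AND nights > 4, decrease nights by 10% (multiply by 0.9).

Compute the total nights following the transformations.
46.3

Step 1: Find records where room_type = 'standard' AND nights > 4
Step 2: 1 records match, summing to 7
Step 3: After multiplier: 7 × 0.9 = 6.3
Step 4: Unaffected records sum: 40
Step 5: Final sum = 6.3 + 40 = 46.3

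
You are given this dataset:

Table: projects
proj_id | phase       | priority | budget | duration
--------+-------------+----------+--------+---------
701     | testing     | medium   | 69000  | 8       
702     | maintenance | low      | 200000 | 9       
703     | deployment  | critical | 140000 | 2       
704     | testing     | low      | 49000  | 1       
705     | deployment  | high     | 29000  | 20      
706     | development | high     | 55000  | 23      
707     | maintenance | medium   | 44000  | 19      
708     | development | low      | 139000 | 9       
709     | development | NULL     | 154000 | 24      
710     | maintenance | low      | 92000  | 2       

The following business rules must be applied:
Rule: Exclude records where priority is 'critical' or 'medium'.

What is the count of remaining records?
7

Step 1: Count records to exclude
  - 1 (critical) + 2 (medium) = 3 records
Step 2: Total records: 10
Step 3: Remaining = 10 - 3 = 7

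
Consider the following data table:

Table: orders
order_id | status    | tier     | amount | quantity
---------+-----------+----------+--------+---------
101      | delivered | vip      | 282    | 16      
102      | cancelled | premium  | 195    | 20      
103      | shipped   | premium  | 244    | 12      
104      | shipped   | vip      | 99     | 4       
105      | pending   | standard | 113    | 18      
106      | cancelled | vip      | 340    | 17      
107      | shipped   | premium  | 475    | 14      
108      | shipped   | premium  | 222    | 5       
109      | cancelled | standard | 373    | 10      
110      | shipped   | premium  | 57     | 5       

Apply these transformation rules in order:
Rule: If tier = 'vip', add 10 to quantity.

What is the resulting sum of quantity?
151

Step 1: Count records where tier = 'vip': 3
Step 2: Total bonus added: 3 × 10 = 30
Step 3: Original sum of quantity: 121
Step 4: Final sum = 121 + 30 = 151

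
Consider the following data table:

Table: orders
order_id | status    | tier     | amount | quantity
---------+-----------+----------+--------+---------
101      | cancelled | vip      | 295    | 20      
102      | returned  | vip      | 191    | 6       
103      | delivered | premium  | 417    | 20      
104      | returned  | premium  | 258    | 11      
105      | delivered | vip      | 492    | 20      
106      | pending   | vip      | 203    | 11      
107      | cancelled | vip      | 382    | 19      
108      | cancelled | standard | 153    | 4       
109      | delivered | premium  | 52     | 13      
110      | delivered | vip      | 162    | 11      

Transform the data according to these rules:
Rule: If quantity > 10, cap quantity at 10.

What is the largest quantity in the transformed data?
10

Step 1: Original maximum quantity = 20
Step 2: Apply cap at 10
Step 3: 8 records had quantity > 10 and were capped
Step 4: Maximum after transformation = 10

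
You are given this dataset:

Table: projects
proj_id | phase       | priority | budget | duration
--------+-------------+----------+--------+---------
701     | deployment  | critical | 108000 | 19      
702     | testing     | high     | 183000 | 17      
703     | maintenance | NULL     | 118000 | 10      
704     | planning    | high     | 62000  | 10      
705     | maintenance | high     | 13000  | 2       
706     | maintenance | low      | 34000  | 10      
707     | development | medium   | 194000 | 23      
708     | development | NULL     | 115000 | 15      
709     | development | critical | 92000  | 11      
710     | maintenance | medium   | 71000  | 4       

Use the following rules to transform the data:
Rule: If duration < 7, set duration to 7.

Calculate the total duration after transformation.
129

Step 1: 2 records have duration < 7
Step 2: These records originally summed to 6
Step 3: After setting to minimum: 2 × 7 = 14
Step 4: Unaffected records sum: 115
Step 5: Final sum = 14 + 115 = 129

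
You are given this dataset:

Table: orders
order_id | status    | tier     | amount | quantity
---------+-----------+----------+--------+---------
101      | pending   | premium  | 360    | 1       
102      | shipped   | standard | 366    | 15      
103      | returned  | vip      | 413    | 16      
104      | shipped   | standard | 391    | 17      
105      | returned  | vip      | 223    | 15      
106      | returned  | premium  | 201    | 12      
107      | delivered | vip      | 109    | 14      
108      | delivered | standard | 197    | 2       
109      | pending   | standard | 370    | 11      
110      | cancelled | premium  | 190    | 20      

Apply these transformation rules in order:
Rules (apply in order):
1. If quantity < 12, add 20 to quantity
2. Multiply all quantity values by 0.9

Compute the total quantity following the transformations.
164.7

Step 1: Apply Rule 1 - Add 20 to records with quantity < 12
  - 3 records affected: 14 + (3 × 20) = 74
  - Unaffected records: 109
  - Sum after Rule 1: 183
Step 2: Apply Rule 2 - Multiply all by 0.9
  - 183 × 0.9 = 164.7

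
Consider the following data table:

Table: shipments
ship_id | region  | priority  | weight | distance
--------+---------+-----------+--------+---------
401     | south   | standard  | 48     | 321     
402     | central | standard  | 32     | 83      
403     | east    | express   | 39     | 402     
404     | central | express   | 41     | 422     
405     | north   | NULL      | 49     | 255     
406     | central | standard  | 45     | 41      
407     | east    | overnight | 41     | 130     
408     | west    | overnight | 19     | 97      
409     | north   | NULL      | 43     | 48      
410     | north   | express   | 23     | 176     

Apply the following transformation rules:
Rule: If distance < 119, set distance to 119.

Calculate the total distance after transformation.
2182

Step 1: 4 records have distance < 119
Step 2: These records originally summed to 269
Step 3: After setting to minimum: 4 × 119 = 476
Step 4: Unaffected records sum: 1706
Step 5: Final sum = 476 + 1706 = 2182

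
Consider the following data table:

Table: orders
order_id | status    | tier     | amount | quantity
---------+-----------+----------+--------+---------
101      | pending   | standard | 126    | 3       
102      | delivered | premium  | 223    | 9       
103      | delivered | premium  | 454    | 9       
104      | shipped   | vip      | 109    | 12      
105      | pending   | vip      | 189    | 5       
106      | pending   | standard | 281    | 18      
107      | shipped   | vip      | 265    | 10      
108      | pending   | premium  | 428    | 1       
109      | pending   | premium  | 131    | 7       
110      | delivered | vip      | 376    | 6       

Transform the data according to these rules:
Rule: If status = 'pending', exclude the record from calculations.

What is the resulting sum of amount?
1427

Step 1: Identify records where status = 'pending'
Step 2: The excluded records sum to 1155
Step 3: Original total amount = 2582
Step 4: Remaining total = 2582 - 1155 = 1427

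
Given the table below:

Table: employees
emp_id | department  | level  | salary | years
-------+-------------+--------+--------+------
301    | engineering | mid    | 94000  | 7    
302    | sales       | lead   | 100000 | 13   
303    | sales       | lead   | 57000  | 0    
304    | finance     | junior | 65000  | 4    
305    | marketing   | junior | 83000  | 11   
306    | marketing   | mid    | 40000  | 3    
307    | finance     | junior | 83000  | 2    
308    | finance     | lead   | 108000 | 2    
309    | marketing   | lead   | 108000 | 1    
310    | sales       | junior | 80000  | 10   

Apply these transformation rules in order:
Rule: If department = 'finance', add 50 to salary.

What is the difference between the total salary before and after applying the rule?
150

Step 1: Original sum of salary = 818000
Step 2: 3 records have department = 'finance'
Step 3: Each affected record changes by 50
Step 4: Total change = 3 × 50 = 150
Step 5: New sum = 818000 + 150 = 818150
Step 6: Difference = |818150 - 818000| = 150
        (Sum increased by 150)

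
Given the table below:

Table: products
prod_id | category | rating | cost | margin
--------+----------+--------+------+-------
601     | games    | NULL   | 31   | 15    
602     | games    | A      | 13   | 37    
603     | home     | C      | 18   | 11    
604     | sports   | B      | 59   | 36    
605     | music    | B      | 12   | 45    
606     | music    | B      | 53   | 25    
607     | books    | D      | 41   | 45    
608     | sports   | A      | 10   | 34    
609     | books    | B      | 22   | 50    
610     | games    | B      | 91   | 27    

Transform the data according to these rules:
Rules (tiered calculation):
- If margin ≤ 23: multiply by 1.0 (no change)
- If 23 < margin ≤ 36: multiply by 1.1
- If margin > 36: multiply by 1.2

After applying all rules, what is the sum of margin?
372.6

Step 1: Tier 1 (margin ≤ 23): 2 records, sum = 26 × 1.0 = 26.0
Step 2: Tier 2 (23 < margin ≤ 36): 4 records, sum = 122 × 1.1 = 134.2
Step 3: Tier 3 (margin > 36): 4 records, sum = 177 × 1.2 = 212.4
Step 4: Final sum = 26.0 + 134.2 + 212.4 = 372.6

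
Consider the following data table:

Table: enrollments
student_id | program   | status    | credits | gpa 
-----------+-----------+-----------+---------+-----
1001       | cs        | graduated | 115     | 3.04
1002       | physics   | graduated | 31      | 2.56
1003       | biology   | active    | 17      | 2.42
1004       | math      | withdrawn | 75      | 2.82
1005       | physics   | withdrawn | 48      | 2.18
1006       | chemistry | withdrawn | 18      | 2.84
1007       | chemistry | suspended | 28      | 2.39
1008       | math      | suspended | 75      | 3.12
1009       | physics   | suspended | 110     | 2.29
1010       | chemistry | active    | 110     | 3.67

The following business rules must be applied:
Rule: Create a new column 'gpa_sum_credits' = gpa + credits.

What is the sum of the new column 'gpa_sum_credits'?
654.33

Step 1: For each record, compute gpa + credits
Example calculations:
  3.04 + 115 = 118.04
  2.56 + 31 = 33.56
  2.42 + 17 = 19.42
  ...
Step 2: Sum all derived values
Step 3: Total = 654.33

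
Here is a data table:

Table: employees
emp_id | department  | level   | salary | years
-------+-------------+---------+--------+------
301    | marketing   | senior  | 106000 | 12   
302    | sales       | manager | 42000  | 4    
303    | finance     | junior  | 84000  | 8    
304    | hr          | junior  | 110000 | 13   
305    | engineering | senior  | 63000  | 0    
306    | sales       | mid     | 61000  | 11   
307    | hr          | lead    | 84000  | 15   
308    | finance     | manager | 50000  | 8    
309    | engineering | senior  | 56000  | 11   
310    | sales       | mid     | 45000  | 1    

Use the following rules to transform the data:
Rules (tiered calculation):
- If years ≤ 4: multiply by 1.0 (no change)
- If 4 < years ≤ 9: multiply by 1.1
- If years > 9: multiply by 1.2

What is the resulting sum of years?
97.0

Step 1: Tier 1 (years ≤ 4): 3 records, sum = 5 × 1.0 = 5.0
Step 2: Tier 2 (4 < years ≤ 9): 2 records, sum = 16 × 1.1 = 17.6
Step 3: Tier 3 (years > 9): 5 records, sum = 62 × 1.2 = 74.4
Step 4: Final sum = 5.0 + 17.6 + 74.4 = 97.0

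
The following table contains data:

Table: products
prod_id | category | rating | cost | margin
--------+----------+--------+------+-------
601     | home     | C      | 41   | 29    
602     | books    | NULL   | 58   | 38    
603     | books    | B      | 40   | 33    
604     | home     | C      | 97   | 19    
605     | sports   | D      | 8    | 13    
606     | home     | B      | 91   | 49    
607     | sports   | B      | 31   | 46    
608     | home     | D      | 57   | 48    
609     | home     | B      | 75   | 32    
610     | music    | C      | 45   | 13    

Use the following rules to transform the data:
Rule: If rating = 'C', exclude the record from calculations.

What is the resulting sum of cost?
360

Step 1: Identify records where rating = 'C'
Step 2: The excluded records sum to 183
Step 3: Original total cost = 543
Step 4: Remaining total = 543 - 183 = 360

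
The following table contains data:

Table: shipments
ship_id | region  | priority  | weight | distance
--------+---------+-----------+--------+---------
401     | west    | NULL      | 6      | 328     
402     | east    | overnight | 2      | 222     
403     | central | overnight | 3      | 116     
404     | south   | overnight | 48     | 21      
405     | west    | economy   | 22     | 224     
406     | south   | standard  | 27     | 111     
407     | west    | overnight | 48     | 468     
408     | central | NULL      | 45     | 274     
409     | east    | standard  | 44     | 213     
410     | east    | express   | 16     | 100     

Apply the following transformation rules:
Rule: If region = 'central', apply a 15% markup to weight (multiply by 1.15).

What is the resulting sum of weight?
268.2

Step 1: Records with region = 'central' have total weight = 48
Step 2: Apply multiplier: 48 × 1.15 = 55.2
Step 3: Other records total: 213
Step 4: Final sum = 55.2 + 213 = 268.2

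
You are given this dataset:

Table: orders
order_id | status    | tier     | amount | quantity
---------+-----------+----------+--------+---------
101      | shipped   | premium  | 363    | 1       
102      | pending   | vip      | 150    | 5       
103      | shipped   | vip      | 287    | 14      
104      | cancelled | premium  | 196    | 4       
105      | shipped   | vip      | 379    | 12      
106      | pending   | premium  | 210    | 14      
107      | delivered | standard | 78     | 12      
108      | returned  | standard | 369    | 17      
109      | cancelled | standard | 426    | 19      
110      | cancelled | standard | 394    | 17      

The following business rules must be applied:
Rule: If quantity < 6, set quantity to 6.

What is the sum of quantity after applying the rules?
123

Step 1: 3 records have quantity < 6
Step 2: These records originally summed to 10
Step 3: After setting to minimum: 3 × 6 = 18
Step 4: Unaffected records sum: 105
Step 5: Final sum = 18 + 105 = 123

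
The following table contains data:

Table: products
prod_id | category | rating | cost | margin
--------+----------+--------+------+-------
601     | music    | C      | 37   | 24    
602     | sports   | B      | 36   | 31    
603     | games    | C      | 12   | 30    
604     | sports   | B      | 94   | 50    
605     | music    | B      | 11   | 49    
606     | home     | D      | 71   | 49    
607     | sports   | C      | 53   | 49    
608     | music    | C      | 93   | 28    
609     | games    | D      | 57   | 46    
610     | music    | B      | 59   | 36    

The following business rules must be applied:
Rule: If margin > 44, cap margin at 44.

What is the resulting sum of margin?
369

Step 1: 5 records have margin > 44
Step 2: These records originally summed to 243
Step 3: After capping: 5 × 44 = 220
Step 4: Unaffected records sum: 149
Step 5: Final sum = 220 + 149 = 369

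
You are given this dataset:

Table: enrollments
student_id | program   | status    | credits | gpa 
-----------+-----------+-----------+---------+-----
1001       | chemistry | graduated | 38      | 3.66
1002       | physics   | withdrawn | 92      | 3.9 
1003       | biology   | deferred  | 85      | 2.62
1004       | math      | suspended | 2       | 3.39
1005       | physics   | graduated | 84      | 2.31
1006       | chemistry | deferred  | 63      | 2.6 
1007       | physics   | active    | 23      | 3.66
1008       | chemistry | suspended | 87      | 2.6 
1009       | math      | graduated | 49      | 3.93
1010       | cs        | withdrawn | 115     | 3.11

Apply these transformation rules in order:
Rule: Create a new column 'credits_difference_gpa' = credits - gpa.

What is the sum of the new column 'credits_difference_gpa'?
606.22

Step 1: For each record, compute credits - gpa
Example calculations:
  38 - 3.66 = 34.34
  92 - 3.9 = 88.1
  85 - 2.62 = 82.38
  ...
Step 2: Sum all derived values
Step 3: Total = 606.22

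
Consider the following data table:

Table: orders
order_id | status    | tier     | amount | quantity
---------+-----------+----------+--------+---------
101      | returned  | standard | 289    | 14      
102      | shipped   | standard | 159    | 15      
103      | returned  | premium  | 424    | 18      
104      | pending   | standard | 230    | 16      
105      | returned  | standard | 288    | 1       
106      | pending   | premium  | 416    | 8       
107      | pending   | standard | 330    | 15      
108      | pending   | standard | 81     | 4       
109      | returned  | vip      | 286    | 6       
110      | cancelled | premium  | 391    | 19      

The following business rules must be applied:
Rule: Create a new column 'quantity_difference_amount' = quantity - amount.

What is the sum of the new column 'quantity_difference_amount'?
-2778

Step 1: For each record, compute quantity - amount
Example calculations:
  14 - 289 = -275
  15 - 159 = -144
  18 - 424 = -406
  ...
Step 2: Sum all derived values
Step 3: Total = -2778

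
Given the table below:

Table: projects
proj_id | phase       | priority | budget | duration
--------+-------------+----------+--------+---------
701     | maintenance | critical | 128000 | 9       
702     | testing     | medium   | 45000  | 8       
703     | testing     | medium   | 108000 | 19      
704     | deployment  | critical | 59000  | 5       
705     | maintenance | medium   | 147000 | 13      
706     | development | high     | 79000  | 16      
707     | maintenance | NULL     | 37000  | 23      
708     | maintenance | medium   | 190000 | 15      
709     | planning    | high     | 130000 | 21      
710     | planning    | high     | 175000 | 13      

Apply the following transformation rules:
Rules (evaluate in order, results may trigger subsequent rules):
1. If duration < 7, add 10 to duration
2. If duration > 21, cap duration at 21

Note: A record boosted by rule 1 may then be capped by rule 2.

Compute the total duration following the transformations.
150

Step 1: Apply rule 1 to records with duration < 7
  - 1 records get bonus of 10
  - Of these, 0 records then exceed 21 and get capped
Step 2: Apply rule 2 to records with duration > 21
  - 1 records (original) are capped
Step 3: Calculate final sum = 150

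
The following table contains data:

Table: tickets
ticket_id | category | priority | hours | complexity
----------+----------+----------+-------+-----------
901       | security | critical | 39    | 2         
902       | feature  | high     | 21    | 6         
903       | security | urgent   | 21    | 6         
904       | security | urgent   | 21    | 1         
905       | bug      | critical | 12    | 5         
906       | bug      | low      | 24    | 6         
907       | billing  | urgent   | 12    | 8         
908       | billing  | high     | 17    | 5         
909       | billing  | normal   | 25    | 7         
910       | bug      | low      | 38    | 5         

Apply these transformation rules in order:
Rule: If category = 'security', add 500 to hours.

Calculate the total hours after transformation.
1730

Step 1: Count records where category = 'security': 3
Step 2: Total bonus added: 3 × 500 = 1500
Step 3: Original sum of hours: 230
Step 4: Final sum = 230 + 1500 = 1730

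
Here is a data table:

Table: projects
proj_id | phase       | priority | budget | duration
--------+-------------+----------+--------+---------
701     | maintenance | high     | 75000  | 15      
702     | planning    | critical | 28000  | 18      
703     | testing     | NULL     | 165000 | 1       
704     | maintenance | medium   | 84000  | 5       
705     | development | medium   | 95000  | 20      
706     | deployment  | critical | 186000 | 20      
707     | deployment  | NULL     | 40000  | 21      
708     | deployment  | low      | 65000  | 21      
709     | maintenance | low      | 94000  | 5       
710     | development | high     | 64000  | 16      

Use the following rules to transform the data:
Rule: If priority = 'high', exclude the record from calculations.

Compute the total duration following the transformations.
111

Step 1: Identify records where priority = 'high'
Step 2: The excluded records sum to 31
Step 3: Original total duration = 142
Step 4: Remaining total = 142 - 31 = 111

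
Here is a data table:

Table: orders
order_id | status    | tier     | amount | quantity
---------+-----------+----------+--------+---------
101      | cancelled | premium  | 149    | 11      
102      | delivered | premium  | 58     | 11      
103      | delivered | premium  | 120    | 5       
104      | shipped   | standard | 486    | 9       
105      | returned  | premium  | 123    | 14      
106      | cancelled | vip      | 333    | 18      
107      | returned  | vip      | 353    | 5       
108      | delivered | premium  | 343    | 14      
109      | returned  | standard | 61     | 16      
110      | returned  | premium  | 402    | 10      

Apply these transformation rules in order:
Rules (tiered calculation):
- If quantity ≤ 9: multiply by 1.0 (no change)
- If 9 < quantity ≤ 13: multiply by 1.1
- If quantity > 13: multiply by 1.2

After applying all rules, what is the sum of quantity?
128.6

Step 1: Tier 1 (quantity ≤ 9): 3 records, sum = 19 × 1.0 = 19.0
Step 2: Tier 2 (9 < quantity ≤ 13): 3 records, sum = 32 × 1.1 = 35.2
Step 3: Tier 3 (quantity > 13): 4 records, sum = 62 × 1.2 = 74.4
Step 4: Final sum = 19.0 + 35.2 + 74.4 = 128.6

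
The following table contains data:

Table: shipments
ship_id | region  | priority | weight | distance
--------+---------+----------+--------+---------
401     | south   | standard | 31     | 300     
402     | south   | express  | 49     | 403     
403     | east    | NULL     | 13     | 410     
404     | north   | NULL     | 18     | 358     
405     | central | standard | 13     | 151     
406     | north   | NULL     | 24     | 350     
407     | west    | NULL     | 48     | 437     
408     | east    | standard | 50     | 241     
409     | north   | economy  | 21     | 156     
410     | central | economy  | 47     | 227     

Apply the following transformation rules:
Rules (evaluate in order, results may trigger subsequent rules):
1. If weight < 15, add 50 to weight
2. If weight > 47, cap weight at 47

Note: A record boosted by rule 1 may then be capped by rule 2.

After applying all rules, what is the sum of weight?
376

Step 1: Apply rule 1 to records with weight < 15
  - 2 records get bonus of 50
  - Of these, 2 records then exceed 47 and get capped
Step 2: Apply rule 2 to records with weight > 47
  - 3 records (original) are capped
Step 3: Calculate final sum = 376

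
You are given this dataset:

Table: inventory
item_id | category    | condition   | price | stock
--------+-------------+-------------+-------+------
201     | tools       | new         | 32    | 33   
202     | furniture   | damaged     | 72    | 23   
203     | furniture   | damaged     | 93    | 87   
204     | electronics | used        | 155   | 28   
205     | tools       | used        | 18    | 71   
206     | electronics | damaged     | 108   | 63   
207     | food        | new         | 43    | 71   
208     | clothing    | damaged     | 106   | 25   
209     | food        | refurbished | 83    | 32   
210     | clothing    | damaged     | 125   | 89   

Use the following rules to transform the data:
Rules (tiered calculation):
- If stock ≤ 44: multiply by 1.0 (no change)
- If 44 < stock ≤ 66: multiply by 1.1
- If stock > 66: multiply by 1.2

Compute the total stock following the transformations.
591.9

Step 1: Tier 1 (stock ≤ 44): 5 records, sum = 141 × 1.0 = 141.0
Step 2: Tier 2 (44 < stock ≤ 66): 1 records, sum = 63 × 1.1 = 69.3
Step 3: Tier 3 (stock > 66): 4 records, sum = 318 × 1.2 = 381.6
Step 4: Final sum = 141.0 + 69.3 + 381.6 = 591.9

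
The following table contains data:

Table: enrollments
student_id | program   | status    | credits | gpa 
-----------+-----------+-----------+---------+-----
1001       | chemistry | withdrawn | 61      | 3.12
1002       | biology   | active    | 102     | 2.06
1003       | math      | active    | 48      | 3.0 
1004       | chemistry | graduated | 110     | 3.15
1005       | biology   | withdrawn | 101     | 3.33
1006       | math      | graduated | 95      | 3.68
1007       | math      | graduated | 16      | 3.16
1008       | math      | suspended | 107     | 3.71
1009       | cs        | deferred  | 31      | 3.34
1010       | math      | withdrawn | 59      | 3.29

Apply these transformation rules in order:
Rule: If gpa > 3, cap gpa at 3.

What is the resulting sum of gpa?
29.06

Step 1: 8 records have gpa > 3
Step 2: These records originally summed to 26.78
Step 3: After capping: 8 × 3 = 24
Step 4: Unaffected records sum: 5.06
Step 5: Final sum = 24 + 5.06 = 29.06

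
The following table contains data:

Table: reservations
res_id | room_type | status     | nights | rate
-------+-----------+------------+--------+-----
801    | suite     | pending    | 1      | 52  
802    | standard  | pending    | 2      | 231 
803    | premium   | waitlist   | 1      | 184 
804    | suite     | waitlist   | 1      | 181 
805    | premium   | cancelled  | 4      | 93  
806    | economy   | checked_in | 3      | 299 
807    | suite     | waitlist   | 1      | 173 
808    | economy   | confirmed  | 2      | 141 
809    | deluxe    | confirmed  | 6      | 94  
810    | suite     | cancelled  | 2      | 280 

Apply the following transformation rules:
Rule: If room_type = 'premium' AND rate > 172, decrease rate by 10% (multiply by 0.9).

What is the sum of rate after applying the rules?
1709.6

Step 1: Find records where room_type = 'premium' AND rate > 172
Step 2: 1 records match, summing to 184
Step 3: After multiplier: 184 × 0.9 = 165.6
Step 4: Unaffected records sum: 1544
Step 5: Final sum = 165.6 + 1544 = 1709.6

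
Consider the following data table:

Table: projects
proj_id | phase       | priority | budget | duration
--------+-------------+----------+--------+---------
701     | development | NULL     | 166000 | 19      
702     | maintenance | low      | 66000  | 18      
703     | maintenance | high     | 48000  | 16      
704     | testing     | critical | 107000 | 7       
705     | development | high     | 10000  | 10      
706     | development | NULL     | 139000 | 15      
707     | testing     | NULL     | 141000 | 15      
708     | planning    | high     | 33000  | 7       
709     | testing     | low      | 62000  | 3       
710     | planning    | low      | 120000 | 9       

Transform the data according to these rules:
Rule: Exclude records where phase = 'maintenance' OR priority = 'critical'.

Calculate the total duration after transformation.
78

Step 1: Find records where phase = 'maintenance' OR priority = 'critical'
Step 2: 3 records match, summing to 41
Step 3: Original sum: 119
Step 4: Remaining sum = 119 - 41 = 78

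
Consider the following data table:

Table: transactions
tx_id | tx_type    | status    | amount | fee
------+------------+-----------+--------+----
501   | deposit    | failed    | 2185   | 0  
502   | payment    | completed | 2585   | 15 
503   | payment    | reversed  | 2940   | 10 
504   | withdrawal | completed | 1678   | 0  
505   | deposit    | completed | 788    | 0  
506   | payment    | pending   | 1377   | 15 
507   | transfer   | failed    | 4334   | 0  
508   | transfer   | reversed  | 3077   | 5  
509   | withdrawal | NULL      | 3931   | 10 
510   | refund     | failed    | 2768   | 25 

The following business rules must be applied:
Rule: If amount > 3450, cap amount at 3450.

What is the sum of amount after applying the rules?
24298

Step 1: 2 records have amount > 3450
Step 2: These records originally summed to 8265
Step 3: After capping: 2 × 3450 = 6900
Step 4: Unaffected records sum: 17398
Step 5: Final sum = 6900 + 17398 = 24298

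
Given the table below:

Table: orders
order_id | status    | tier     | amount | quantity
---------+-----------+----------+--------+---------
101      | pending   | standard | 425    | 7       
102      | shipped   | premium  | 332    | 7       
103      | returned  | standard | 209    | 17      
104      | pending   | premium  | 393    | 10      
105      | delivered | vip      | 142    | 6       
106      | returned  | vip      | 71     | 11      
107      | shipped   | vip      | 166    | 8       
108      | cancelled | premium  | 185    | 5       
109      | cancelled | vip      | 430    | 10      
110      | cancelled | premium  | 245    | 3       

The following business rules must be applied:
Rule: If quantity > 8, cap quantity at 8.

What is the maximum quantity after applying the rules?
8

Step 1: Original maximum quantity = 17
Step 2: Apply cap at 8
Step 3: 4 records had quantity > 8 and were capped
Step 4: Maximum after transformation = 8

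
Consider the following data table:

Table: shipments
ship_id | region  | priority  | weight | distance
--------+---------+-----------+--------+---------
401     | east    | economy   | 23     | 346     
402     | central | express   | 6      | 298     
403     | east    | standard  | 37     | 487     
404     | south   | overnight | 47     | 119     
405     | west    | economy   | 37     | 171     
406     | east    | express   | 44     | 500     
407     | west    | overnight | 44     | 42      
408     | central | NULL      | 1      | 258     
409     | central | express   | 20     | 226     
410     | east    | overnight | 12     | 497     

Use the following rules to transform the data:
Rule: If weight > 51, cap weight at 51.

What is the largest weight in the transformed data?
47

Step 1: Original maximum weight = 47
Step 2: Check cap of 51 against maximum
Step 3: No records exceed the cap (max 47 <= cap 51), so no capping applies
Step 4: Maximum after transformation = 47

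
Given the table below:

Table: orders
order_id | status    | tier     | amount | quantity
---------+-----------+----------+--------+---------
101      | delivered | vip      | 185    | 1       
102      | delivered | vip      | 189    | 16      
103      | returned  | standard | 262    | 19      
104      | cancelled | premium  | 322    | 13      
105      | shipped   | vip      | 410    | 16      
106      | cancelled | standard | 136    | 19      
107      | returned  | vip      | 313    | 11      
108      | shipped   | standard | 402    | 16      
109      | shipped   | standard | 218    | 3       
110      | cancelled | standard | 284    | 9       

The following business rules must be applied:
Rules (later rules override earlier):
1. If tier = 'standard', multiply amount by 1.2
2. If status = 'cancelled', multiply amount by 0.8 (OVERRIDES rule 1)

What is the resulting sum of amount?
2749.0

Step 1: Rule 2 takes priority for records with status = 'cancelled'
  - 3 records: 742 × 0.8 = 593.6
Step 2: Rule 1 applies to remaining records with tier = 'standard'
  - 3 records: 882 × 1.2 = 1058.4
Step 3: Other records unchanged: 1097
Step 4: Final sum = 593.6 + 1058.4 + 1097 = 2749.0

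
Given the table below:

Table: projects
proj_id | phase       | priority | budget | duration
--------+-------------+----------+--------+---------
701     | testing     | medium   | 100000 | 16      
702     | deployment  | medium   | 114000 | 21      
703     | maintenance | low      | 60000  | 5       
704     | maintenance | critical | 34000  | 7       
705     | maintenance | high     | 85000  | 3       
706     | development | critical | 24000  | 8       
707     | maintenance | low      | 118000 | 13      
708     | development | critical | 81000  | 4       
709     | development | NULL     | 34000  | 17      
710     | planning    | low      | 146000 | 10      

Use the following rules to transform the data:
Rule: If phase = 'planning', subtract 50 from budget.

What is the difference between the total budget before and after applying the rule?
50

Step 1: Original sum of budget = 796000
Step 2: 1 records have phase = 'planning'
Step 3: Each affected record changes by -50
Step 4: Total change = 1 × -50 = -50
Step 5: New sum = 796000 + -50 = 795950
Step 6: Difference = |795950 - 796000| = 50
        (Sum decreased by 50)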